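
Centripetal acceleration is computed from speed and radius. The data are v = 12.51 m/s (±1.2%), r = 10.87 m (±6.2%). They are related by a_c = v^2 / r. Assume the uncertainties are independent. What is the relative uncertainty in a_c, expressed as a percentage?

6.65%

Products/powers → add relative errors in quadrature, weighted by exponent:
  (2·δv/v)² = (2×0.0120)² = 0.000576;  (-1·δr/r)² = (-1×0.0620)² = 0.00384
δa_c/a_c = √(0.00442) = 0.0665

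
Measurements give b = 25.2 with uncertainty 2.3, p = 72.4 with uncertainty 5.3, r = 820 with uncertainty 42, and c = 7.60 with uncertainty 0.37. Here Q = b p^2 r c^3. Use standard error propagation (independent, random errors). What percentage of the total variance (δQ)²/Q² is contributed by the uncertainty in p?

39.9%

(δQ/Q)² = (1·δb/b)² + (2·δp/p)² + (1·δr/r)² + (3·δc/c)²
  b term: (1×0.0913)² = 0.00833
  p term: (2×0.0732)² = 0.0214
  r term: (1×0.0512)² = 0.00262
  c term: (3×0.0487)² = 0.0213
Total = 0.0537. Share from p = 0.0214/0.0537 = 0.399.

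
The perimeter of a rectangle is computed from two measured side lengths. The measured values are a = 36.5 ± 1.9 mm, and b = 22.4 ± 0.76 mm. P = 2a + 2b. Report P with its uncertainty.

118 ± 4.09 mm

Each term contributes (cᵢ δxᵢ)² to (δP)²:
  (2·δa)² = 14.4;  (2·δb)² = 2.31
δP = √(16.8) = 4.09 mm
P = 118 mm.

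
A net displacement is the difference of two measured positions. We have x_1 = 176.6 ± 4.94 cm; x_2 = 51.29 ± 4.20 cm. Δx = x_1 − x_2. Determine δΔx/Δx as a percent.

5.17%

For a sum/difference, combine absolute errors in quadrature:
  (δx_1)² = 24.4;  (δx_2)² = 17.6
δΔx = √(42.0) = 6.48 cm
Δx = 125.3 cm, so δΔx/Δx = 6.48/125.3 = 0.0517.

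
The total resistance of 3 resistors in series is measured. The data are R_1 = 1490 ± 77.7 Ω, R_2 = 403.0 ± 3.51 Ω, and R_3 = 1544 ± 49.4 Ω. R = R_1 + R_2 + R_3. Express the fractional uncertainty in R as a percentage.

2.68%

R is a linear combination, so absolute uncertainties add in quadrature:
  (δR_1)² = 6040;  (δR_2)² = 12.3;  (δR_3)² = 2440
δR = √(8490) = 92.1 Ω
R = 3437 Ω, so δR/R = 92.1/3437 = 0.0268.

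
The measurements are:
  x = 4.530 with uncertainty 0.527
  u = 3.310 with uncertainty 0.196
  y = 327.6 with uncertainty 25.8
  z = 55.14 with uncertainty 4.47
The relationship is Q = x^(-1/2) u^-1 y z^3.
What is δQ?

2.1e+06

Since Q is a product/quotient, work with relative uncertainties:
  (−½·δx/x)² = (-0.5×0.116)² = 0.00338;  (-1·δu/u)² = (-1×0.0592)² = 0.00351;  (1·δy/y)² = (1×0.0788)² = 0.00620;  (3·δz/z)² = (3×0.0811)² = 0.0591
δQ/Q = √(0.0722) = 0.269
Q = 7.796e+06, so δQ = 0.269 × 7.796e+06 = 2.1e+06.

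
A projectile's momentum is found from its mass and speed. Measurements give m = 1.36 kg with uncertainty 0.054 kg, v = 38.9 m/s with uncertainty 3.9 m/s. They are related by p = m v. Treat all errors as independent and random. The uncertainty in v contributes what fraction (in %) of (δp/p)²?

(δp/p)² = (1·δm/m)² + (1·δv/v)²
  m term: (1×0.0397)² = 0.00158
  v term: (1×0.100)² = 0.0101
Total = 0.0116. Share from v = 0.0101/0.0116 = 0.864.

86.4%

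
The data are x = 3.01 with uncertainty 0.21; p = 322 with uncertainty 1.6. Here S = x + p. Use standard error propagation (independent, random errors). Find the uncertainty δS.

Each term contributes (cᵢ δxᵢ)² to (δS)²:
  (δx)² = 0.0441;  (δp)² = 2.56
δS = √(2.60) = 1.61

1.61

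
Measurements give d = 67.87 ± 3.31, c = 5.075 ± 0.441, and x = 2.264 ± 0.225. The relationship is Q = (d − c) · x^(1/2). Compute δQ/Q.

Let u = d − c = 62.80. δu = √(δd² + δc²) = √(11.0 + 0.194) = 3.34, so δu/u = 0.0532.
Q is then a monomial in u, x:
δQ/Q = √((δu/u)² + (½·δx/x)²) = √(0.00283 + 0.00247) = 0.0728

0.0728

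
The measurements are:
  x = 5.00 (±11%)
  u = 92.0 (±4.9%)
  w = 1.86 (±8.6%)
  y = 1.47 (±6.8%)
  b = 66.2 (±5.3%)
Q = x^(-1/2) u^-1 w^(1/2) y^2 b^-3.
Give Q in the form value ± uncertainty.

(4.94 ± 1.12) × 10^-8

Products/powers → add relative errors in quadrature, weighted by exponent:
  (−½·δx/x)² = (-0.5×0.110)² = 0.00303;  (-1·δu/u)² = (-1×0.0490)² = 0.00240;  (½·δw/w)² = (0.5×0.0860)² = 0.00185;  (2·δy/y)² = (2×0.0680)² = 0.0185;  (-3·δb/b)² = (-3×0.0530)² = 0.0253
δQ/Q = √(0.0511) = 0.226
Q = 4.94e-08, so δQ = 0.226 × 4.94e-08 = 1.12e-08.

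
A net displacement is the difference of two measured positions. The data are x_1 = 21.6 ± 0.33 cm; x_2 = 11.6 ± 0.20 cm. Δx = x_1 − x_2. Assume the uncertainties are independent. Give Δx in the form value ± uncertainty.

Absolute uncertainties add in quadrature for a linear combination:
  (δx_1)² = 0.109;  (δx_2)² = 0.0400
δΔx = √(0.149) = 0.386 cm
Δx = 10.0 cm.

10.0 ± 0.386 cm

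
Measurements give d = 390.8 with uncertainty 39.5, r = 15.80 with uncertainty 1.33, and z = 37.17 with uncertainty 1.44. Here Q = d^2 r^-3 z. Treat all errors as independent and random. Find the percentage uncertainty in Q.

Q is a product of powers, so relative uncertainties combine in quadrature:
  (2·δd/d)² = (2×0.101)² = 0.0409;  (-3·δr/r)² = (-3×0.0842)² = 0.0638;  (1·δz/z)² = (1×0.0387)² = 0.00150
δQ/Q = √(0.106) = 0.326

32.6%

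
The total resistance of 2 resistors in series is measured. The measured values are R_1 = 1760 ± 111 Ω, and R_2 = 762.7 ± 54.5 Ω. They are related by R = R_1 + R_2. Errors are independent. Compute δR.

Absolute uncertainties add in quadrature for a linear combination:
  (δR_1)² = 12300;  (δR_2)² = 2970
δR = √(15300) = 124 Ω

124 Ω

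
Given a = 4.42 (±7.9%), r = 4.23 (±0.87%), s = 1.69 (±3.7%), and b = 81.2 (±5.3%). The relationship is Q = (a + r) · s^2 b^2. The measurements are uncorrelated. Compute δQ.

Let u = a + r = 8.65. δu = √(δa² + δr²) = √(0.122 + 0.00135) = 0.351, so δu/u = 0.0406.
Q is then a monomial in u, s, b:
δQ/Q = √((δu/u)² + (2·δs/s)² + (2·δb/b)²) = √(0.00165 + 0.00548 + 0.0112) = 0.135
Q = 1.63e+05, so δQ = 0.135 × 1.63e+05 = 22100.

22100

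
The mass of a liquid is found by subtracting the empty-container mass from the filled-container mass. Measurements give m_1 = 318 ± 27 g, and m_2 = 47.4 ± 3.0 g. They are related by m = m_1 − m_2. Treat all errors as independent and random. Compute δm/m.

0.100

m is a linear combination, so absolute uncertainties add in quadrature:
  (δm_1)² = 729;  (δm_2)² = 9.00
δm = √(738) = 27.2 g
m = 271 g, so δm/m = 27.2/271 = 0.100.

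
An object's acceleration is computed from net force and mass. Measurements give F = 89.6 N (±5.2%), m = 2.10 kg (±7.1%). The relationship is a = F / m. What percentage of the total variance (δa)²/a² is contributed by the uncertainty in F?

(δa/a)² = (1·δF/F)² + (-1·δm/m)²
  F term: (1×0.0520)² = 0.00270
  m term: (-1×0.0710)² = 0.00504
Total = 0.00775. Share from F = 0.00270/0.00775 = 0.349.

34.9%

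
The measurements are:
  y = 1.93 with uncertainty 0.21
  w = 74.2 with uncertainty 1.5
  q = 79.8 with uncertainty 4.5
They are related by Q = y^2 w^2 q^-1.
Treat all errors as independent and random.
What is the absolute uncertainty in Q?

Q is a product of powers, so relative uncertainties combine in quadrature:
  (2·δy/y)² = (2×0.109)² = 0.0474;  (2·δw/w)² = (2×0.0202)² = 0.00163;  (-1·δq/q)² = (-1×0.0564)² = 0.00318
δQ/Q = √(0.0522) = 0.228
Q = 257, so δQ = 0.228 × 257 = 58.7.

58.7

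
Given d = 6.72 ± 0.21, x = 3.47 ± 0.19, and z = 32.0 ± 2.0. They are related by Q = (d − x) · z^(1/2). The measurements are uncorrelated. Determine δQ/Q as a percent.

9.26%

Let u = d − x = 3.25. δu = √(δd² + δx²) = √(0.0441 + 0.0361) = 0.283, so δu/u = 0.0871.
Q is then a monomial in u, z:
δQ/Q = √((δu/u)² + (½·δz/z)²) = √(0.00759 + 0.000977) = 0.0926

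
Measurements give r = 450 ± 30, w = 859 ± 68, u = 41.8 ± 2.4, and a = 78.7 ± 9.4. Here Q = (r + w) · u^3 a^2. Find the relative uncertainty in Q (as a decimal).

Let h = r + w = 1310. δh = √(δr² + δw²) = √(900 + 4620) = 74.3, so δh/h = 0.0568.
Q is then a monomial in h, u, a:
δQ/Q = √((δh/h)² + (3·δu/u)² + (2·δa/a)²) = √(0.00322 + 0.0297 + 0.0571) = 0.300

0.300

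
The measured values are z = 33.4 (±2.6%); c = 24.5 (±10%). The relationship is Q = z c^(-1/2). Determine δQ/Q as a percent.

5.64%

Relative error in a monomial: (δQ/Q)² = Σ (nᵢ · δxᵢ/xᵢ)².
  (1·δz/z)² = (1×0.0260)² = 0.000676;  (−½·δc/c)² = (-0.5×0.100)² = 0.00250
δQ/Q = √(0.00318) = 0.0564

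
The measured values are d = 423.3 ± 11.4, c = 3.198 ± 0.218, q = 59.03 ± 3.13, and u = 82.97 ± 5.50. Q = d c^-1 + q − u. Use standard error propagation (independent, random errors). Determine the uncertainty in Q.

Let p = d·c^-1 = 132.4. δp/p = √((1·δd/d)² + (-1·δc/c)²) = √(0.000725 + 0.00465) = 0.0733, so δp = 9.70.
Q = p + q − u: δQ = √(δp² + δq² + δu²) = √(94.1 + 9.80 + 30.2) = 11.6

11.6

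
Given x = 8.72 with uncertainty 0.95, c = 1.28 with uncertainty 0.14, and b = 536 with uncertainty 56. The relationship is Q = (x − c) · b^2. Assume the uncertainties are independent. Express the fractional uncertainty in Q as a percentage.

Let u = x − c = 7.44. δu = √(δx² + δc²) = √(0.902 + 0.0196) = 0.960, so δu/u = 0.129.
Q is then a monomial in u, b:
δQ/Q = √((δu/u)² + (2·δb/b)²) = √(0.0167 + 0.0437) = 0.246

24.6%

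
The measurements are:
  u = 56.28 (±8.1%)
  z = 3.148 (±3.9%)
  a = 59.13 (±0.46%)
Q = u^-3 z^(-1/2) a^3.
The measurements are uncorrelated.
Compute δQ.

0.160

Each factor contributes (exponent × relative error)² to (δQ/Q)²:
  (-3·δu/u)² = (-3×0.0810)² = 0.0590;  (−½·δz/z)² = (-0.5×0.0390)² = 0.000380;  (3·δa/a)² = (3×0.00460)² = 0.000190
δQ/Q = √(0.0596) = 0.244
Q = 0.6536, so δQ = 0.244 × 0.6536 = 0.160.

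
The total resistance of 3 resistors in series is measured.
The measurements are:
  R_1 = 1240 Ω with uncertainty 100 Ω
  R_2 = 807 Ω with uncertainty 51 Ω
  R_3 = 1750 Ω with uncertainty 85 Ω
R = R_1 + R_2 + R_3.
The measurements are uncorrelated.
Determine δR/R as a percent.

Absolute uncertainties add in quadrature for a linear combination:
  (δR_1)² = 10000;  (δR_2)² = 2600;  (δR_3)² = 7220
δR = √(19800) = 141 Ω
R = 3800 Ω, so δR/R = 141/3800 = 0.0371.

3.71%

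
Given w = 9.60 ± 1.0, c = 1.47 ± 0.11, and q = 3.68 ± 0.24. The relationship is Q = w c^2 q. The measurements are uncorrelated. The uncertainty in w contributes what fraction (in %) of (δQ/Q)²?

(δQ/Q)² = (1·δw/w)² + (2·δc/c)² + (1·δq/q)²
  w term: (1×0.104)² = 0.0109
  c term: (2×0.0748)² = 0.0224
  q term: (1×0.0652)² = 0.00425
Total = 0.0375. Share from w = 0.0109/0.0375 = 0.289.

28.9%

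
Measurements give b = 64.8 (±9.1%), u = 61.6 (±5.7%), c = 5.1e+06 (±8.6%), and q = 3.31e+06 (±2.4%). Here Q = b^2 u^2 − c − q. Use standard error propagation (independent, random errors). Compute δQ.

3.45e+06

Let p = b^2·u^2 = 1.59e+07. δp/p = √((2·δb/b)² + (2·δu/u)²) = √(0.0331 + 0.0130) = 0.215, so δp = 3.42e+06.
Q = p − c − q: δQ = √(δp² + δc² + δq²) = √(1.17e+13 + 1.92e+11 + 6.31e+09) = 3.45e+06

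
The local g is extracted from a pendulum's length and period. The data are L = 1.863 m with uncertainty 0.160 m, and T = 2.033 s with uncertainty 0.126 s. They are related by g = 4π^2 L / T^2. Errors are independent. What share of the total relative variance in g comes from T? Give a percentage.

(δg/g)² = (1·δL/L)² + (-2·δT/T)²
  L term: (1×0.0859)² = 0.00738
  T term: (-2×0.0620)² = 0.0154
Total = 0.0227. Share from T = 0.0154/0.0227 = 0.676.

67.6%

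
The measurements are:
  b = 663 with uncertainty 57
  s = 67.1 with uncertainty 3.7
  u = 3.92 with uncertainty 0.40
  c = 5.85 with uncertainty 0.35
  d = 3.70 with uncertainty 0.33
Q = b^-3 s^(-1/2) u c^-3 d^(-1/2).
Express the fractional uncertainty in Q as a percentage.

Each factor contributes (exponent × relative error)² to (δQ/Q)²:
  (-3·δb/b)² = (-3×0.0860)² = 0.0665;  (−½·δs/s)² = (-0.5×0.0551)² = 0.000760;  (1·δu/u)² = (1×0.102)² = 0.0104;  (-3·δc/c)² = (-3×0.0598)² = 0.0322;  (−½·δd/d)² = (-0.5×0.0892)² = 0.00199
δQ/Q = √(0.112) = 0.335

33.5%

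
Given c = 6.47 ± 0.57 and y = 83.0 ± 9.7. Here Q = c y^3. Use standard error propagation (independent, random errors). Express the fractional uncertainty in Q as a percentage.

36.2%

Relative error in a monomial: (δQ/Q)² = Σ (nᵢ · δxᵢ/xᵢ)².
  (1·δc/c)² = (1×0.0881)² = 0.00776;  (3·δy/y)² = (3×0.117)² = 0.123
δQ/Q = √(0.131) = 0.362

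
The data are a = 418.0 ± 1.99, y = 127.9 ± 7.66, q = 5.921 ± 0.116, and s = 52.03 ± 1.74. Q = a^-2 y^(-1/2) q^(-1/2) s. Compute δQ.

5.08e-07

Each factor contributes (exponent × relative error)² to (δQ/Q)²:
  (-2·δa/a)² = (-2×0.00476)² = 9.07e-05;  (−½·δy/y)² = (-0.5×0.0599)² = 0.000897;  (−½·δq/q)² = (-0.5×0.0196)² = 9.6e-05;  (1·δs/s)² = (1×0.0334)² = 0.00112
δQ/Q = √(0.00220) = 0.0469
Q = 1.082e-05, so δQ = 0.0469 × 1.082e-05 = 5.08e-07.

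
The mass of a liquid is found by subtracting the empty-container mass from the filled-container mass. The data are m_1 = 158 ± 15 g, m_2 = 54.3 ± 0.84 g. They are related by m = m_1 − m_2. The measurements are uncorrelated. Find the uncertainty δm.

Absolute uncertainties add in quadrature for a linear combination:
  (δm_1)² = 225;  (δm_2)² = 0.706
δm = √(226) = 15.0 g

15.0 g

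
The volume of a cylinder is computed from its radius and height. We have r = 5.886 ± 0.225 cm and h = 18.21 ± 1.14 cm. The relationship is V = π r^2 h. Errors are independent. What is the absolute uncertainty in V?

196 cm^3

Relative error in a monomial: (δV/V)² = Σ (nᵢ · δxᵢ/xᵢ)².
  (2·δr/r)² = (2×0.0382)² = 0.00584;  (1·δh/h)² = (1×0.0626)² = 0.00392
δV/V = √(0.00976) = 0.0988
V = 1982 cm^3, so δV = 0.0988 × 1982 = 196 cm^3.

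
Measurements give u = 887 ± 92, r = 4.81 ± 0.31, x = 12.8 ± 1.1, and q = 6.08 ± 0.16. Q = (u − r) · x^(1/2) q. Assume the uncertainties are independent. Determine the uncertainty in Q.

2220

Let w = u − r = 882. δw = √(δu² + δr²) = √(8460 + 0.0961) = 92.0, so δw/w = 0.104.
Q is then a monomial in w, x, q:
δQ/Q = √((δw/w)² + (½·δx/x)² + (1·δq/q)²) = √(0.0109 + 0.00185 + 0.000693) = 0.116
Q = 19200, so δQ = 0.116 × 19200 = 2220.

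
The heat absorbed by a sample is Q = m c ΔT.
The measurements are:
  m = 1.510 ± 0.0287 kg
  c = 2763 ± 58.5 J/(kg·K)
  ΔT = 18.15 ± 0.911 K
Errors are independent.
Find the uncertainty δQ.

4370 J

Q is a product of powers, so relative uncertainties combine in quadrature:
  (1·δm/m)² = (1×0.0190)² = 0.000361;  (1·δc/c)² = (1×0.0212)² = 0.000448;  (1·δΔT/ΔT)² = (1×0.0502)² = 0.00252
δQ/Q = √(0.00333) = 0.0577
Q = 75720 J, so δQ = 0.0577 × 75720 = 4370 J.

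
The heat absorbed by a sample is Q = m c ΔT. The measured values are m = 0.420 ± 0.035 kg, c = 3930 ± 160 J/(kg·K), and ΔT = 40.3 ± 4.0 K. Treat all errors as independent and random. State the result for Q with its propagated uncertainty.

66500 ± 9040 J

Relative error in a monomial: (δQ/Q)² = Σ (nᵢ · δxᵢ/xᵢ)².
  (1·δm/m)² = (1×0.0833)² = 0.00694;  (1·δc/c)² = (1×0.0407)² = 0.00166;  (1·δΔT/ΔT)² = (1×0.0993)² = 0.00985
δQ/Q = √(0.0185) = 0.136
Q = 66500 J, so δQ = 0.136 × 66500 = 9040 J.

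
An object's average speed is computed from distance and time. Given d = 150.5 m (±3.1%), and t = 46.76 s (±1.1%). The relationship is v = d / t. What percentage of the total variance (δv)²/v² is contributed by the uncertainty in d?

(δv/v)² = (1·δd/d)² + (-1·δt/t)²
  d term: (1×0.0310)² = 0.000961
  t term: (-1×0.0110)² = 0.000121
Total = 0.00108. Share from d = 0.000961/0.00108 = 0.888.

88.8%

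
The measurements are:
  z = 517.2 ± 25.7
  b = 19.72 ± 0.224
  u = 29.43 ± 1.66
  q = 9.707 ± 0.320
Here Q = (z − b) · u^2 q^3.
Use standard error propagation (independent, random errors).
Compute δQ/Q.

0.159

Let w = z − b = 497.5. δw = √(δz² + δb²) = √(660 + 0.0502) = 25.7, so δw/w = 0.0517.
Q is then a monomial in w, u, q:
δQ/Q = √((δw/w)² + (2·δu/u)² + (3·δq/q)²) = √(0.00267 + 0.0127 + 0.00978) = 0.159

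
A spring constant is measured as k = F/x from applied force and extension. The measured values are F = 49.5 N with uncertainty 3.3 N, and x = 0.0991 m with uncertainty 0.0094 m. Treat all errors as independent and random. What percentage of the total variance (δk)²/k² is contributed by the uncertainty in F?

(δk/k)² = (1·δF/F)² + (-1·δx/x)²
  F term: (1×0.0667)² = 0.00444
  x term: (-1×0.0949)² = 0.00900
Total = 0.0134. Share from F = 0.00444/0.0134 = 0.331.

33.1%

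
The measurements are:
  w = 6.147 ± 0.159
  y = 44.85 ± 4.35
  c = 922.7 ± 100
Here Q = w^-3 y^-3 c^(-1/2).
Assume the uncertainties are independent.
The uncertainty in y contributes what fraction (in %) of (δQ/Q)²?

90.4%

(δQ/Q)² = (-3·δw/w)² + (-3·δy/y)² + (−½·δc/c)²
  w term: (-3×0.0259)² = 0.00602
  y term: (-3×0.0970)² = 0.0847
  c term: (-0.5×0.108)² = 0.00294
Total = 0.0936. Share from y = 0.0847/0.0936 = 0.904.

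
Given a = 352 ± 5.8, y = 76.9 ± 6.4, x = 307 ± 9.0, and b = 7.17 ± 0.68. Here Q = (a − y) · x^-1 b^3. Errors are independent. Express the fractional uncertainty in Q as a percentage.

Let u = a − y = 275. δu = √(δa² + δy²) = √(33.6 + 41.0) = 8.64, so δu/u = 0.0314.
Q is then a monomial in u, x, b:
δQ/Q = √((δu/u)² + (-1·δx/x)² + (3·δb/b)²) = √(0.000986 + 0.000859 + 0.0810) = 0.288

28.8%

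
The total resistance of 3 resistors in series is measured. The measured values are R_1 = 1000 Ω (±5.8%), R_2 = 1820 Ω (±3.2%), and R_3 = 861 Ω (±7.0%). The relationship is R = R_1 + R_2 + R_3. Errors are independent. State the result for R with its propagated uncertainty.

3680 ± 102 Ω

Sums and differences: (δR)² = Σ (cᵢ δxᵢ)².
  (δR_1)² = 3360;  (δR_2)² = 3390;  (δR_3)² = 3630
δR = √(10400) = 102 Ω
R = 3680 Ω.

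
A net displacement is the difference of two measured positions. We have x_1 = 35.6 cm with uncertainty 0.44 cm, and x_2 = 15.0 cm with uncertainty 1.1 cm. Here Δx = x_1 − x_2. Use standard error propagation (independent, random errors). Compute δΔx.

1.18 cm

For a sum/difference, combine absolute errors in quadrature:
  (δx_1)² = 0.194;  (δx_2)² = 1.21
δΔx = √(1.40) = 1.18 cm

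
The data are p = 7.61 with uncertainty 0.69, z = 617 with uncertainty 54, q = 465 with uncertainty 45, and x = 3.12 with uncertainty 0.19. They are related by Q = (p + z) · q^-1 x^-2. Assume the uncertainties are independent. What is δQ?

Let u = p + z = 625. δu = √(δp² + δz²) = √(0.476 + 2920) = 54.0, so δu/u = 0.0865.
Q is then a monomial in u, q, x:
δQ/Q = √((δu/u)² + (-1·δq/q)² + (-2·δx/x)²) = √(0.00748 + 0.00937 + 0.0148) = 0.178
Q = 0.138, so δQ = 0.178 × 0.138 = 0.0246.

0.0246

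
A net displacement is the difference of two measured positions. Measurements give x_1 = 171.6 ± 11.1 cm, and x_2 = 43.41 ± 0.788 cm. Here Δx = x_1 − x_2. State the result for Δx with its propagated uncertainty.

Δx is a linear combination, so absolute uncertainties add in quadrature:
  (δx_1)² = 123;  (δx_2)² = 0.621
δΔx = √(124) = 11.1 cm
Δx = 128.2 cm.

128.2 ± 11.1 cm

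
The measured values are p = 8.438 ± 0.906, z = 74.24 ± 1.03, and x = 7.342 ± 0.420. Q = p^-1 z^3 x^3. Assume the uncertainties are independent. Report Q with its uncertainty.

(1.919 ± 0.397) × 10^7

Since Q is a product/quotient, work with relative uncertainties:
  (-1·δp/p)² = (-1×0.107)² = 0.0115;  (3·δz/z)² = (3×0.0139)² = 0.00173;  (3·δx/x)² = (3×0.0572)² = 0.0295
δQ/Q = √(0.0427) = 0.207
Q = 1.919e+07, so δQ = 0.207 × 1.919e+07 = 3.97e+06.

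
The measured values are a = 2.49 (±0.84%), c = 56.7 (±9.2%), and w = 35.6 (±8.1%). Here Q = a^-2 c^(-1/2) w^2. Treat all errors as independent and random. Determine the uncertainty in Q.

Q is a product of powers, so relative uncertainties combine in quadrature:
  (-2·δa/a)² = (-2×0.00840)² = 0.000282;  (−½·δc/c)² = (-0.5×0.0920)² = 0.00212;  (2·δw/w)² = (2×0.0810)² = 0.0262
δQ/Q = √(0.0286) = 0.169
Q = 27.1, so δQ = 0.169 × 27.1 = 4.59.

4.59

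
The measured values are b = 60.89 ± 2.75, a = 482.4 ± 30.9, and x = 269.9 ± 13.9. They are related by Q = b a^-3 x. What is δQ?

2.99e-05

Relative error in a monomial: (δQ/Q)² = Σ (nᵢ · δxᵢ/xᵢ)².
  (1·δb/b)² = (1×0.0452)² = 0.00204;  (-3·δa/a)² = (-3×0.0641)² = 0.0369;  (1·δx/x)² = (1×0.0515)² = 0.00265
δQ/Q = √(0.0416) = 0.204
Q = 0.0001464, so δQ = 0.204 × 0.0001464 = 2.99e-05.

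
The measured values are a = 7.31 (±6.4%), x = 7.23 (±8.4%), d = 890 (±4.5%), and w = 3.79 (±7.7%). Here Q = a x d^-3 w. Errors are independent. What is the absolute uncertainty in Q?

5.34e-08

For a monomial Q ∝ a, x, d^-3, w, fractional errors add in quadrature:
  (1·δa/a)² = (1×0.0640)² = 0.00410;  (1·δx/x)² = (1×0.0840)² = 0.00706;  (-3·δd/d)² = (-3×0.0450)² = 0.0182;  (1·δw/w)² = (1×0.0770)² = 0.00593
δQ/Q = √(0.0353) = 0.188
Q = 2.84e-07, so δQ = 0.188 × 2.84e-07 = 5.34e-08.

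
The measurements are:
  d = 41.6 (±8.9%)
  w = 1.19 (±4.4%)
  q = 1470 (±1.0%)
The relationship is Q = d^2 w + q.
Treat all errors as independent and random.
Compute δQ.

Let p = d^2·w = 2060. δp/p = √((2·δd/d)² + (1·δw/w)²) = √(0.0317 + 0.00194) = 0.183, so δp = 378.
Q = p + q: δQ = √(δp² + δq²) = √(1.43e+05 + 216) = 378

378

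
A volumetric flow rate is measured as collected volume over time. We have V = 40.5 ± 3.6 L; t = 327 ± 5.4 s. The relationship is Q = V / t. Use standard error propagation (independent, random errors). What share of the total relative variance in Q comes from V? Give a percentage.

(δQ/Q)² = (1·δV/V)² + (-1·δt/t)²
  V term: (1×0.0889)² = 0.00790
  t term: (-1×0.0165)² = 0.000273
Total = 0.00817. Share from V = 0.00790/0.00817 = 0.967.

96.7%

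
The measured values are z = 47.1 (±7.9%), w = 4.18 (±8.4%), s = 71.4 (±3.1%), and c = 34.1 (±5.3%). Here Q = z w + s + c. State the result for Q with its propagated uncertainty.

302 ± 22.9

Let p = z·w = 197. δp/p = √((1·δz/z)² + (1·δw/w)²) = √(0.00624 + 0.00706) = 0.115, so δp = 22.7.
Q = p + s + c: δQ = √(δp² + δs² + δc²) = √(515 + 4.90 + 3.27) = 22.9
Q = 302.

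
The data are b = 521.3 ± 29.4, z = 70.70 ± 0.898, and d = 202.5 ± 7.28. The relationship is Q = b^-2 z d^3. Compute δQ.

338

For a monomial Q ∝ b^-2, z, d^3, fractional errors add in quadrature:
  (-2·δb/b)² = (-2×0.0564)² = 0.0127;  (1·δz/z)² = (1×0.0127)² = 0.000161;  (3·δd/d)² = (3×0.0360)² = 0.0116
δQ/Q = √(0.0245) = 0.157
Q = 2160, so δQ = 0.157 × 2160 = 338.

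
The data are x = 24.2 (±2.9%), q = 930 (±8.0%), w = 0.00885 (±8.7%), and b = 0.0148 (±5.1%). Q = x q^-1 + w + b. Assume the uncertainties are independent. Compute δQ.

Let p = x·q^-1 = 0.0260. δp/p = √((1·δx/x)² + (-1·δq/q)²) = √(0.000841 + 0.00640) = 0.0851, so δp = 0.00221.
Q = p + w + b: δQ = √(δp² + δw² + δb²) = √(4.9e-06 + 5.93e-07 + 5.7e-07) = 0.00246

0.00246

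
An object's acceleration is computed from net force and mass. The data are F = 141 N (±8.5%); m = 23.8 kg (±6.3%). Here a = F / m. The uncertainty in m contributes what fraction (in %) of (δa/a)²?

(δa/a)² = (1·δF/F)² + (-1·δm/m)²
  F term: (1×0.0850)² = 0.00723
  m term: (-1×0.0630)² = 0.00397
Total = 0.0112. Share from m = 0.00397/0.0112 = 0.355.

35.5%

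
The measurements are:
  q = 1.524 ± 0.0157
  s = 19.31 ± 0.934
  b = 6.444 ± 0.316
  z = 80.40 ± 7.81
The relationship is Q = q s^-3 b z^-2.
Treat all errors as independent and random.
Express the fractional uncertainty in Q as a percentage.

24.8%

Each factor contributes (exponent × relative error)² to (δQ/Q)²:
  (1·δq/q)² = (1×0.0103)² = 0.000106;  (-3·δs/s)² = (-3×0.0484)² = 0.0211;  (1·δb/b)² = (1×0.0490)² = 0.00240;  (-2·δz/z)² = (-2×0.0971)² = 0.0377
δQ/Q = √(0.0613) = 0.248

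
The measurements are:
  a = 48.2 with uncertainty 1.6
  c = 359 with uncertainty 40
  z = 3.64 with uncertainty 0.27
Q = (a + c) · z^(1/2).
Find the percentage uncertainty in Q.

Let u = a + c = 407. δu = √(δa² + δc²) = √(2.56 + 1600) = 40.0, so δu/u = 0.0983.
Q is then a monomial in u, z:
δQ/Q = √((δu/u)² + (½·δz/z)²) = √(0.00966 + 0.00138) = 0.105

10.5%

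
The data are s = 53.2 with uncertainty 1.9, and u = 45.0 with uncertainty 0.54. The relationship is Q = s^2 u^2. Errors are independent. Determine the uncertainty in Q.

Since Q is a product/quotient, work with relative uncertainties:
  (2·δs/s)² = (2×0.0357)² = 0.00510;  (2·δu/u)² = (2×0.0120)² = 0.000576
δQ/Q = √(0.00568) = 0.0754
Q = 5.73e+06, so δQ = 0.0754 × 5.73e+06 = 4.32e+05.

4.32e+05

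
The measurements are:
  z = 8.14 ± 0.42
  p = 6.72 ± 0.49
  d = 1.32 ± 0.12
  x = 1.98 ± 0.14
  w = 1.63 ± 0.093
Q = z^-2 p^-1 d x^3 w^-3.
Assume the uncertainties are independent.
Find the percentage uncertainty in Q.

For a monomial Q ∝ z^-2, p^-1, d, x^3, w^-3, fractional errors add in quadrature:
  (-2·δz/z)² = (-2×0.0516)² = 0.0106;  (-1·δp/p)² = (-1×0.0729)² = 0.00532;  (1·δd/d)² = (1×0.0909)² = 0.00826;  (3·δx/x)² = (3×0.0707)² = 0.0450;  (-3·δw/w)² = (-3×0.0571)² = 0.0293
δQ/Q = √(0.0985) = 0.314

31.4%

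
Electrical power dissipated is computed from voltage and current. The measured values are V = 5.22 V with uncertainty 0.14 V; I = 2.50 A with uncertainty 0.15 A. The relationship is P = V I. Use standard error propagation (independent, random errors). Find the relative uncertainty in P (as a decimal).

Each factor contributes (exponent × relative error)² to (δP/P)²:
  (1·δV/V)² = (1×0.0268)² = 0.000719;  (1·δI/I)² = (1×0.0600)² = 0.00360
δP/P = √(0.00432) = 0.0657

0.0657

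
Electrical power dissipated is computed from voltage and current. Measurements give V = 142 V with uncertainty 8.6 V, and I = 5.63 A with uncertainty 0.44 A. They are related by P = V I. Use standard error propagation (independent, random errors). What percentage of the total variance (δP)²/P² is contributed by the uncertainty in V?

(δP/P)² = (1·δV/V)² + (1·δI/I)²
  V term: (1×0.0606)² = 0.00367
  I term: (1×0.0782)² = 0.00611
Total = 0.00978. Share from V = 0.00367/0.00978 = 0.375.

37.5%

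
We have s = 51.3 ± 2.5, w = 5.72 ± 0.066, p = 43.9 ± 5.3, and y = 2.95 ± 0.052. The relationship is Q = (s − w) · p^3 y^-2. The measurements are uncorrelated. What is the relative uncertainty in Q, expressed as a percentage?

36.8%

Let u = s − w = 45.6. δu = √(δs² + δw²) = √(6.25 + 0.00436) = 2.50, so δu/u = 0.0549.
Q is then a monomial in u, p, y:
δQ/Q = √((δu/u)² + (3·δp/p)² + (-2·δy/y)²) = √(0.00301 + 0.131 + 0.00124) = 0.368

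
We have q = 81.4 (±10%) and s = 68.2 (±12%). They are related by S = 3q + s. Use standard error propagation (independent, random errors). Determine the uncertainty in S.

25.8

S is a linear combination, so absolute uncertainties add in quadrature:
  (3·δq)² = 596;  (δs)² = 67.0
δS = √(663) = 25.8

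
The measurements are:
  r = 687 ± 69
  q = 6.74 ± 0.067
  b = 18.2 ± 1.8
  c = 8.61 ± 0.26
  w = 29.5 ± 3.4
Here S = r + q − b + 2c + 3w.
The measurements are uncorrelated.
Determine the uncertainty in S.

69.8

S is a linear combination, so absolute uncertainties add in quadrature:
  (δr)² = 4760;  (δq)² = 0.00449;  (δb)² = 3.24;  (2·δc)² = 0.270;  (3·δw)² = 104
δS = √(4870) = 69.8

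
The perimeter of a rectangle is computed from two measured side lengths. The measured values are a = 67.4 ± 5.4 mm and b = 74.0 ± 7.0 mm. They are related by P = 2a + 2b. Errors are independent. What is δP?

17.7 mm

P is a linear combination, so absolute uncertainties add in quadrature:
  (2·δa)² = 117;  (2·δb)² = 196
δP = √(313) = 17.7 mm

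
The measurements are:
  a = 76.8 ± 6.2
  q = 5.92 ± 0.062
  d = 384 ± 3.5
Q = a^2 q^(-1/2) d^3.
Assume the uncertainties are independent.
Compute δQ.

2.25e+10

Relative error in a monomial: (δQ/Q)² = Σ (nᵢ · δxᵢ/xᵢ)².
  (2·δa/a)² = (2×0.0807)² = 0.0261;  (−½·δq/q)² = (-0.5×0.0105)² = 2.74e-05;  (3·δd/d)² = (3×0.00911)² = 0.000748
δQ/Q = √(0.0268) = 0.164
Q = 1.37e+11, so δQ = 0.164 × 1.37e+11 = 2.25e+10.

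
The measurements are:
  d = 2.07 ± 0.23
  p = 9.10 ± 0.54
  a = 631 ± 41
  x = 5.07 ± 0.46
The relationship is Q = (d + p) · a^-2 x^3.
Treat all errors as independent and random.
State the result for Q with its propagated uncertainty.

Let u = d + p = 11.2. δu = √(δd² + δp²) = √(0.0529 + 0.292) = 0.587, so δu/u = 0.0525.
Q is then a monomial in u, a, x:
δQ/Q = √((δu/u)² + (-2·δa/a)² + (3·δx/x)²) = √(0.00276 + 0.0169 + 0.0741) = 0.306
Q = 0.00366, so δQ = 0.306 × 0.00366 = 0.00112.

0.00366 ± 0.00112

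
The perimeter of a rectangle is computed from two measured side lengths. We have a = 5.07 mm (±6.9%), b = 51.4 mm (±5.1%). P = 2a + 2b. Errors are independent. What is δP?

P is a linear combination, so absolute uncertainties add in quadrature:
  (2·δa)² = 0.490;  (2·δb)² = 27.5
δP = √(28.0) = 5.29 mm

5.29 mm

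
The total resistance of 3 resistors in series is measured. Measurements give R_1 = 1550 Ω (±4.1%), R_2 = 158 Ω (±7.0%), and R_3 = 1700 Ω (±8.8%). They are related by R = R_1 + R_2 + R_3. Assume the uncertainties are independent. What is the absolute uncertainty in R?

163 Ω

For a sum/difference, combine absolute errors in quadrature:
  (δR_1)² = 4040;  (δR_2)² = 122;  (δR_3)² = 22400
δR = √(26500) = 163 Ω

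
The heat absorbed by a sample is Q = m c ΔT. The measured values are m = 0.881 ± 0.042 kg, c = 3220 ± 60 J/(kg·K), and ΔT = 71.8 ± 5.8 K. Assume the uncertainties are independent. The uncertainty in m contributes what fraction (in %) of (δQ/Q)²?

24.9%

(δQ/Q)² = (1·δm/m)² + (1·δc/c)² + (1·δΔT/ΔT)²
  m term: (1×0.0477)² = 0.00227
  c term: (1×0.0186)² = 0.000347
  ΔT term: (1×0.0808)² = 0.00653
Total = 0.00915. Share from m = 0.00227/0.00915 = 0.249.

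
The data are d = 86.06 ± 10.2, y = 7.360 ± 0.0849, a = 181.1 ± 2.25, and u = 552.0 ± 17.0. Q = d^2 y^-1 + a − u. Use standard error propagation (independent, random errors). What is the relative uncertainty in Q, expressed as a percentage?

37.7%

Let p = d^2·y^-1 = 1006. δp/p = √((2·δd/d)² + (-1·δy/y)²) = √(0.0562 + 0.000133) = 0.237, so δp = 239.
Q = p + a − u: δQ = √(δp² + δa² + δu²) = √(57000 + 5.06 + 289) = 239
Q = 635.4, so δQ/Q = 239/635.4 = 0.377.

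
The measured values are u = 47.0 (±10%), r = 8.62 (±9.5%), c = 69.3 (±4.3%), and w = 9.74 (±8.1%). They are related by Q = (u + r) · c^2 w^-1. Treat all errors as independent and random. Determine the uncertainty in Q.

Let h = u + r = 55.6. δh = √(δu² + δr²) = √(22.1 + 0.671) = 4.77, so δh/h = 0.0858.
Q is then a monomial in h, c, w:
δQ/Q = √((δh/h)² + (2·δc/c)² + (-1·δw/w)²) = √(0.00736 + 0.00740 + 0.00656) = 0.146
Q = 27400, so δQ = 0.146 × 27400 = 4000.

4000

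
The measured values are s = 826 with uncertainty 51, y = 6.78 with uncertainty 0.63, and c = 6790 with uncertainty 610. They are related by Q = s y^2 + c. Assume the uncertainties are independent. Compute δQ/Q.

Let p = s·y^2 = 38000. δp/p = √((1·δs/s)² + (2·δy/y)²) = √(0.00381 + 0.0345) = 0.196, so δp = 7440.
Q = p + c: δQ = √(δp² + δc²) = √(5.53e+07 + 3.72e+05) = 7460
Q = 44800, so δQ/Q = 7460/44800 = 0.167.

0.167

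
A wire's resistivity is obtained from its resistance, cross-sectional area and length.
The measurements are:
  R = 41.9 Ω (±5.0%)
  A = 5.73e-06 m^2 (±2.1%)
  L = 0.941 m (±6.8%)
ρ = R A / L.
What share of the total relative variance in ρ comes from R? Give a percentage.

33.0%

(δρ/ρ)² = (1·δR/R)² + (1·δA/A)² + (-1·δL/L)²
  R term: (1×0.0500)² = 0.00250
  A term: (1×0.0210)² = 0.000441
  L term: (-1×0.0680)² = 0.00462
Total = 0.00757. Share from R = 0.00250/0.00757 = 0.330.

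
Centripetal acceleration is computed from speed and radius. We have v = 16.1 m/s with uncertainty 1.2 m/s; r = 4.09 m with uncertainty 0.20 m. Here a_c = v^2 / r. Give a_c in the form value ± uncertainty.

For a monomial a_c ∝ v^2, r^-1, fractional errors add in quadrature:
  (2·δv/v)² = (2×0.0745)² = 0.0222;  (-1·δr/r)² = (-1×0.0489)² = 0.00239
δa_c/a_c = √(0.0246) = 0.157
a_c = 63.4 m/s^2, so δa_c = 0.157 × 63.4 = 9.94 m/s^2.

63.4 ± 9.94 m/s^2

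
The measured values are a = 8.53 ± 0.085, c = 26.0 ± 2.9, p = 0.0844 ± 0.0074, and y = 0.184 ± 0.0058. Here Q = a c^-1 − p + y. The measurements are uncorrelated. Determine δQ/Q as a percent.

Let w = a·c^-1 = 0.328. δw/w = √((1·δa/a)² + (-1·δc/c)²) = √(9.93e-05 + 0.0124) = 0.112, so δw = 0.0367.
Q = w − p + y: δQ = √(δw² + δp² + δy²) = √(0.00135 + 5.48e-05 + 3.36e-05) = 0.0379
Q = 0.428, so δQ/Q = 0.0379/0.428 = 0.0887.

8.87%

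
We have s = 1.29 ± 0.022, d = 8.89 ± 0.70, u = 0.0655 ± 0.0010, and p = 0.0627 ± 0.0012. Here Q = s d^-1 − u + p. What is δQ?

Let w = s·d^-1 = 0.145. δw/w = √((1·δs/s)² + (-1·δd/d)²) = √(0.000291 + 0.00620) = 0.0806, so δw = 0.0117.
Q = w − u + p: δQ = √(δw² + δu² + δp²) = √(0.000137 + 1e-06 + 1.44e-06) = 0.0118

0.0118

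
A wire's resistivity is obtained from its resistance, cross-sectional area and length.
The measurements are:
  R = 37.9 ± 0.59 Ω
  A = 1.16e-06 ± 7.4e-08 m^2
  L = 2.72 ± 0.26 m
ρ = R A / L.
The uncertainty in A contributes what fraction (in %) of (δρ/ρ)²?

(δρ/ρ)² = (1·δR/R)² + (1·δA/A)² + (-1·δL/L)²
  R term: (1×0.0156)² = 0.000242
  A term: (1×0.0638)² = 0.00407
  L term: (-1×0.0956)² = 0.00914
Total = 0.0134. Share from A = 0.00407/0.0134 = 0.303.

30.3%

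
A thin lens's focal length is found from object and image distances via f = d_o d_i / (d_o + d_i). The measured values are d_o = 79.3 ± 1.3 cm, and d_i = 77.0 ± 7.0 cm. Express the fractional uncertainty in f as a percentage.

∂f/∂d_o = (d_i/(d_o+d_i))² = 0.243;  ∂f/∂d_i = (d_o/(d_o+d_i))² = 0.257
δf = √((∂f/∂d_o · δd_o)² + (∂f/∂d_i · δd_i)²) = √(0.0995 + 3.25) = 1.83 cm
f = 39.1 cm, so δf/f = 1.83/39.1 = 0.0468.

4.68%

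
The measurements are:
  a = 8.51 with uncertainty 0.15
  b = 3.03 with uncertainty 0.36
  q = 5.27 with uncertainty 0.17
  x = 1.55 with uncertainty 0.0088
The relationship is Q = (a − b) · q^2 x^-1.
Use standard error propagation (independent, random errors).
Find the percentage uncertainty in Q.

Let u = a − b = 5.48. δu = √(δa² + δb²) = √(0.0225 + 0.130) = 0.390, so δu/u = 0.0712.
Q is then a monomial in u, q, x:
δQ/Q = √((δu/u)² + (2·δq/q)² + (-1·δx/x)²) = √(0.00506 + 0.00416 + 3.22e-05) = 0.0962

9.62%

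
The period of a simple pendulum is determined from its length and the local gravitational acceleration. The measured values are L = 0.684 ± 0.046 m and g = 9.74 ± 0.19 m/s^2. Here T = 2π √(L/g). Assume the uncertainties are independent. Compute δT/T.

T is a product of powers, so relative uncertainties combine in quadrature:
  (½·δL/L)² = (0.5×0.0673)² = 0.00113;  (−½·δg/g)² = (-0.5×0.0195)² = 9.51e-05
δT/T = √(0.00123) = 0.0350

0.0350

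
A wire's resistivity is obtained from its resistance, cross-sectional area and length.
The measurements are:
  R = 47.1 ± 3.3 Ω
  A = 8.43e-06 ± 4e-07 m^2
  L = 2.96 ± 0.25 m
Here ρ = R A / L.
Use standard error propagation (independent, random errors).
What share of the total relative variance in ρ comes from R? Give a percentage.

(δρ/ρ)² = (1·δR/R)² + (1·δA/A)² + (-1·δL/L)²
  R term: (1×0.0701)² = 0.00491
  A term: (1×0.0474)² = 0.00225
  L term: (-1×0.0845)² = 0.00713
Total = 0.0143. Share from R = 0.00491/0.0143 = 0.343.

34.3%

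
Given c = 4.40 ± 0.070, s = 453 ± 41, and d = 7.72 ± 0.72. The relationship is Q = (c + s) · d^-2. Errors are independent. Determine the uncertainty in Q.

1.59

Let u = c + s = 457. δu = √(δc² + δs²) = √(0.00490 + 1680) = 41.0, so δu/u = 0.0896.
Q is then a monomial in u, d:
δQ/Q = √((δu/u)² + (-2·δd/d)²) = √(0.00803 + 0.0348) = 0.207
Q = 7.67, so δQ = 0.207 × 7.67 = 1.59.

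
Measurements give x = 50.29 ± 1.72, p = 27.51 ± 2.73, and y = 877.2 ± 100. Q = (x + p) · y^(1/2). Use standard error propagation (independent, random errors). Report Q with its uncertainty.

Let u = x + p = 77.80. δu = √(δx² + δp²) = √(2.96 + 7.45) = 3.23, so δu/u = 0.0415.
Q is then a monomial in u, y:
δQ/Q = √((δu/u)² + (½·δy/y)²) = √(0.00172 + 0.00325) = 0.0705
Q = 2304, so δQ = 0.0705 × 2304 = 162.

2304 ± 162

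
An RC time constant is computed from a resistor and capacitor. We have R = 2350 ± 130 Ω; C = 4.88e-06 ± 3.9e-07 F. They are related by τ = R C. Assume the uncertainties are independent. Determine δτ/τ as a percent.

Relative error in a monomial: (δτ/τ)² = Σ (nᵢ · δxᵢ/xᵢ)².
  (1·δR/R)² = (1×0.0553)² = 0.00306;  (1·δC/C)² = (1×0.0799)² = 0.00639
δτ/τ = √(0.00945) = 0.0972

9.72%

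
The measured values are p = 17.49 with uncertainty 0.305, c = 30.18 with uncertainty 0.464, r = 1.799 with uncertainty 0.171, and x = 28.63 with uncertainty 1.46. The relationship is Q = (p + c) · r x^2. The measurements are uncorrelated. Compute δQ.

Let u = p + c = 47.67. δu = √(δp² + δc²) = √(0.0930 + 0.215) = 0.555, so δu/u = 0.0116.
Q is then a monomial in u, r, x:
δQ/Q = √((δu/u)² + (1·δr/r)² + (2·δx/x)²) = √(0.000136 + 0.00904 + 0.0104) = 0.140
Q = 70290, so δQ = 0.140 × 70290 = 9830.

9830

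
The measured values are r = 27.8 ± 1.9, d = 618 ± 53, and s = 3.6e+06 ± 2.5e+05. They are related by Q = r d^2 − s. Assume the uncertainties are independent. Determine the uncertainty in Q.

1.98e+06

Let p = r·d^2 = 1.06e+07. δp/p = √((1·δr/r)² + (2·δd/d)²) = √(0.00467 + 0.0294) = 0.185, so δp = 1.96e+06.
Q = p − s: δQ = √(δp² + δs²) = √(3.84e+12 + 6.25e+10) = 1.98e+06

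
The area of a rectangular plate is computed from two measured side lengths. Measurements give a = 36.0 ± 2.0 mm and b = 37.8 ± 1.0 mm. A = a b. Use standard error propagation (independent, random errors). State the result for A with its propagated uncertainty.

1360 ± 83.7 mm^2

For a monomial A ∝ a, b, fractional errors add in quadrature:
  (1·δa/a)² = (1×0.0556)² = 0.00309;  (1·δb/b)² = (1×0.0265)² = 0.000700
δA/A = √(0.00379) = 0.0615
A = 1360 mm^2, so δA = 0.0615 × 1360 = 83.7 mm^2.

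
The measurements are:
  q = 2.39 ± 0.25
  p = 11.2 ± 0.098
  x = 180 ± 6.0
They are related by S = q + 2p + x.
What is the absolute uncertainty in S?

S is a linear combination, so absolute uncertainties add in quadrature:
  (δq)² = 0.0625;  (2·δp)² = 0.0384;  (δx)² = 36.0
δS = √(36.1) = 6.01

6.01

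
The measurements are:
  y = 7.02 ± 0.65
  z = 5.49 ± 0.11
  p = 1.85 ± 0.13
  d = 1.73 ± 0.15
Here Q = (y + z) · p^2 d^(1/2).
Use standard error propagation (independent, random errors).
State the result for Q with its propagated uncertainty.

Let u = y + z = 12.5. δu = √(δy² + δz²) = √(0.423 + 0.0121) = 0.659, so δu/u = 0.0527.
Q is then a monomial in u, p, d:
δQ/Q = √((δu/u)² + (2·δp/p)² + (½·δd/d)²) = √(0.00278 + 0.0198 + 0.00188) = 0.156
Q = 56.3, so δQ = 0.156 × 56.3 = 8.80.

56.3 ± 8.80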